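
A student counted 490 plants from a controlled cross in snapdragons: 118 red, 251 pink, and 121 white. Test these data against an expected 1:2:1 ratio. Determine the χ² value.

Expected counts for N = 490 under a 1:2:1 ratio (total parts = 4):
  red: 490 × 1/4 = 122.5
  pink: 490 × 2/4 = 245
  white: 490 × 1/4 = 122.5
χ² = Σ (O − E)² / E
  red: (118 − 122.5)² / 122.5 = 0.1653
  pink: (251 − 245)² / 245 = 0.1469
  white: (121 − 122.5)² / 122.5 = 0.0184
χ² = 0.1653 + 0.1469 + 0.0184 = 0.3306 ≈ 0.331

0.331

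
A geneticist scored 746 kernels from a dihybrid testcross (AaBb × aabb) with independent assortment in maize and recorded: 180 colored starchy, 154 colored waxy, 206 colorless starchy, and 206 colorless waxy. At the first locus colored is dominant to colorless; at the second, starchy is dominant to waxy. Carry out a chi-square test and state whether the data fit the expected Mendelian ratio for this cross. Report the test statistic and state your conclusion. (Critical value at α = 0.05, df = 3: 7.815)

A dihybrid testcross with independent assortment gives a 1:1:1:1 ratio.
Total ratio parts = 4. Expected numbers out of 746:
  colored starchy: 746 × 1/4 = 186.5
  colored waxy: 746 × 1/4 = 186.5
  colorless starchy: 746 × 1/4 = 186.5
  colorless waxy: 746 × 1/4 = 186.5
χ² = Σ (O − E)² / E
  colored starchy: (180 − 186.5)² / 186.5 = 0.2265
  colored waxy: (154 − 186.5)² / 186.5 = 5.6635
  colorless starchy: (206 − 186.5)² / 186.5 = 2.0389
  colorless waxy: (206 − 186.5)² / 186.5 = 2.0389
χ² = 0.2265 + 5.6635 + 2.0389 + 2.0389 = 9.9678 ≈ 9.968
Degrees of freedom = 4 − 1 = 3; critical value at α = 0.05 is 7.815.
Since 9.968 > 7.815, we reject the null hypothesis — the data do not fit the 1:1:1:1 ratio.

9.968; not consistent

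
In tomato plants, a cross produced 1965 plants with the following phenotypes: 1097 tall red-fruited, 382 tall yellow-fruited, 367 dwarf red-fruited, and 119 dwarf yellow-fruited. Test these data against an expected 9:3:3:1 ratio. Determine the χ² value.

Under the 9:3:3:1 hypothesis (Σ ratio = 16, N = 1965):
  tall red-fruited: 1965 × 9/16 = 1105.3125
  tall yellow-fruited: 1965 × 3/16 = 368.4375
  dwarf red-fruited: 1965 × 3/16 = 368.4375
  dwarf yellow-fruited: 1965 × 1/16 = 122.8125
χ² = Σ (O − E)² / E
  tall red-fruited: (1097 − 1105.3125)² / 1105.3125 = 0.0625
  tall yellow-fruited: (382 − 368.4375)² / 368.4375 = 0.4992
  dwarf red-fruited: (367 − 368.4375)² / 368.4375 = 0.0056
  dwarf yellow-fruited: (119 − 122.8125)² / 122.8125 = 0.1184
χ² = 0.0625 + 0.4992 + 0.0056 + 0.1184 = 0.6857 ≈ 0.686

0.686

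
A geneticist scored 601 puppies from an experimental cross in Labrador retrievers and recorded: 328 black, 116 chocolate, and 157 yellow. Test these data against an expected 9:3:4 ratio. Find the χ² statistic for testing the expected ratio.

The 9:3:4 ratio has 16 parts, so with N = 601 the expected counts are:
  black: 601 × 9/16 = 338.0625
  chocolate: 601 × 3/16 = 112.6875
  yellow: 601 × 4/16 = 150.25
χ² = Σ (O − E)² / E
  black: (328 − 338.0625)² / 338.0625 = 0.2995
  chocolate: (116 − 112.6875)² / 112.6875 = 0.0974
  yellow: (157 − 150.25)² / 150.25 = 0.3032
χ² = 0.2995 + 0.0974 + 0.3032 = 0.7001 ≈ 0.700

0.700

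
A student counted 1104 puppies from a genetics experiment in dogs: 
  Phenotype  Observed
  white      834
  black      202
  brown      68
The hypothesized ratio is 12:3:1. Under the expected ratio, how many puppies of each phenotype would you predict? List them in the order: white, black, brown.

828, 207, 69

The 12:3:1 ratio has 16 parts, so with N = 1104 the expected counts are:
  white: 1104 × 12/16 = 828
  black: 1104 × 3/16 = 207
  brown: 1104 × 1/16 = 69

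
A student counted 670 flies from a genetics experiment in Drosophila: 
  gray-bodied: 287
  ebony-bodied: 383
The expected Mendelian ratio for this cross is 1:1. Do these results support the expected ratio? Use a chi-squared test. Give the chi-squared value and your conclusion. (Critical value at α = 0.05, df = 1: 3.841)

13.755; not consistent

Expected counts for N = 670 under a 1:1 ratio (total parts = 2):
  gray-bodied: 670 × 1/2 = 335
  ebony-bodied: 670 × 1/2 = 335
χ² = Σ (O − E)² / E
  gray-bodied: (287 − 335)² / 335 = 6.8776
  ebony-bodied: (383 − 335)² / 335 = 6.8776
χ² = 6.8776 + 6.8776 = 13.7552 ≈ 13.755
Degrees of freedom = 2 − 1 = 1; critical value at α = 0.05 is 3.841.
Since 13.755 > 3.841, we reject the null hypothesis — the data do not fit the 1:1 ratio.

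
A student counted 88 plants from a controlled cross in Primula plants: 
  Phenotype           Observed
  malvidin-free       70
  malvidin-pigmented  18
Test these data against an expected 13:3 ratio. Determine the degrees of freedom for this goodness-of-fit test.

1

A goodness-of-fit test with 2 phenotype classes has df = 2 − 1 = 1.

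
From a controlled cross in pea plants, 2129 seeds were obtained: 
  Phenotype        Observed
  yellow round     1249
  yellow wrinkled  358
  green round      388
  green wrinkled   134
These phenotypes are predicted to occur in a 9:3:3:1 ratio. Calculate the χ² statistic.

6.779

The 9:3:3:1 ratio has 16 parts, so with N = 2129 the expected counts are:
  yellow round: 2129 × 9/16 = 1197.5625
  yellow wrinkled: 2129 × 3/16 = 399.1875
  green round: 2129 × 3/16 = 399.1875
  green wrinkled: 2129 × 1/16 = 133.0625
χ² = Σ (O − E)² / E
  yellow round: (1249 − 1197.5625)² / 1197.5625 = 2.2093
  yellow wrinkled: (358 − 399.1875)² / 399.1875 = 4.2497
  green round: (388 − 399.1875)² / 399.1875 = 0.3135
  green wrinkled: (134 − 133.0625)² / 133.0625 = 0.0066
χ² = 2.2093 + 4.2497 + 0.3135 + 0.0066 = 6.7791 ≈ 6.779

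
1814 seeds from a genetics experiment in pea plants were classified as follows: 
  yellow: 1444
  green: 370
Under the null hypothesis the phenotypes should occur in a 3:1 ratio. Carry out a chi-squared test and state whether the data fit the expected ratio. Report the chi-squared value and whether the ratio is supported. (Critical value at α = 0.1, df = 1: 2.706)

The 3:1 ratio has 4 parts, so with N = 1814 the expected counts are:
  yellow: 1814 × 3/4 = 1360.5
  green: 1814 × 1/4 = 453.5
χ² = Σ (O − E)² / E
  yellow: (1444 − 1360.5)² / 1360.5 = 5.1248
  green: (370 − 453.5)² / 453.5 = 15.3743
χ² = 5.1248 + 15.3743 = 20.4991 ≈ 20.499
Degrees of freedom = 2 − 1 = 1; critical value at α = 0.1 is 2.706.
Since 20.499 > 2.706, we reject the null hypothesis — the data do not fit the 3:1 ratio.

20.499; not consistent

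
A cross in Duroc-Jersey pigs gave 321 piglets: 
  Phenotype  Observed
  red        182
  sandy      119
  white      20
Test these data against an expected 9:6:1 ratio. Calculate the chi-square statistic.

0.027

Under the 9:6:1 hypothesis (Σ ratio = 16, N = 321):
  red: 321 × 9/16 = 180.5625
  sandy: 321 × 6/16 = 120.375
  white: 321 × 1/16 = 20.0625
χ² = Σ (O − E)² / E
  red: (182 − 180.5625)² / 180.5625 = 0.0114
  sandy: (119 − 120.375)² / 120.375 = 0.0157
  white: (20 − 20.0625)² / 20.0625 = 0.0002
χ² = 0.0114 + 0.0157 + 0.0002 = 0.0273 ≈ 0.027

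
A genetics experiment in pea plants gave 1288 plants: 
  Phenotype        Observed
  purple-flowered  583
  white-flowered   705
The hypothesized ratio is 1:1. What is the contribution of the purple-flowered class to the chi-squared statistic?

Total ratio parts = 2. Expected numbers out of 1288:
  purple-flowered: 1288 × 1/2 = 644
  white-flowered: 1288 × 1/2 = 644
Contribution of purple-flowered: (583 − 644)² / 644 = 5.7780

5.778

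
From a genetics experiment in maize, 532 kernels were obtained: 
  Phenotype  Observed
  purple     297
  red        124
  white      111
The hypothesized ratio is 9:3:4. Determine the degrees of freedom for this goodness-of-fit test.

2

A goodness-of-fit test with 3 phenotype classes has df = 3 − 1 = 2.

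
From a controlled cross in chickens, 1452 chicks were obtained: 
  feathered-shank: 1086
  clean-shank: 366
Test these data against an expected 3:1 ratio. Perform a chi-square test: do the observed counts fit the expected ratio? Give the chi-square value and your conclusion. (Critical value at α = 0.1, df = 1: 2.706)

Total ratio parts = 4. Expected numbers out of 1452:
  feathered-shank: 1452 × 3/4 = 1089
  clean-shank: 1452 × 1/4 = 363
χ² = Σ (O − E)² / E
  feathered-shank: (1086 − 1089)² / 1089 = 0.0083
  clean-shank: (366 − 363)² / 363 = 0.0248
χ² = 0.0083 + 0.0248 = 0.0331 ≈ 0.033
Degrees of freedom = 2 − 1 = 1; critical value at α = 0.1 is 2.706.
Since 0.033 < 2.706, we fail to reject the null hypothesis — the data are consistent with the 3:1 ratio.

0.033; consistent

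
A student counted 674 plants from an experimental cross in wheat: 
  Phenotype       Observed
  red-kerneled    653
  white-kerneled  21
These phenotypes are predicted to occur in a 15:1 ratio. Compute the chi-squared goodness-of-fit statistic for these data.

The 15:1 ratio has 16 parts, so with N = 674 the expected counts are:
  red-kerneled: 674 × 15/16 = 631.875
  white-kerneled: 674 × 1/16 = 42.125
χ² = Σ (O − E)² / E
  red-kerneled: (653 − 631.875)² / 631.875 = 0.7063
  white-kerneled: (21 − 42.125)² / 42.125 = 10.5938
χ² = 0.7063 + 10.5938 = 11.3001 ≈ 11.300

11.300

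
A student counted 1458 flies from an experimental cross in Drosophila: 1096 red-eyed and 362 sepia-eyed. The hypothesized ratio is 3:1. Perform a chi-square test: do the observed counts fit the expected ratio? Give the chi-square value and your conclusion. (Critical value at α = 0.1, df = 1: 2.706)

0.023; consistent

Total ratio parts = 4. Expected numbers out of 1458:
  red-eyed: 1458 × 3/4 = 1093.5
  sepia-eyed: 1458 × 1/4 = 364.5
χ² = Σ (O − E)² / E
  red-eyed: (1096 − 1093.5)² / 1093.5 = 0.0057
  sepia-eyed: (362 − 364.5)² / 364.5 = 0.0171
χ² = 0.0057 + 0.0171 = 0.0228 ≈ 0.023
Degrees of freedom = 2 − 1 = 1; critical value at α = 0.1 is 2.706.
Since 0.023 < 2.706, we fail to reject the null hypothesis — the data are consistent with the 3:1 ratio.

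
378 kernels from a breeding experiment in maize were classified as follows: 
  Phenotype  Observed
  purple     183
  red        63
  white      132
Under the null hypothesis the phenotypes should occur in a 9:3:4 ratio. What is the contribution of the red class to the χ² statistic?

Expected counts for N = 378 under a 9:3:4 ratio (total parts = 16):
  purple: 378 × 9/16 = 212.625
  red: 378 × 3/16 = 70.875
  white: 378 × 4/16 = 94.5
Contribution of red: (63 − 70.875)² / 70.875 = 0.8750

0.875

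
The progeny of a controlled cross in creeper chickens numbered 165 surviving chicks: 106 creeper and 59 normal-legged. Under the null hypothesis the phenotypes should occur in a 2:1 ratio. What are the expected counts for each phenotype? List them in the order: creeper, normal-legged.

110, 55

Under the 2:1 hypothesis (Σ ratio = 3, N = 165):
  creeper: 165 × 2/3 = 110
  normal-legged: 165 × 1/3 = 55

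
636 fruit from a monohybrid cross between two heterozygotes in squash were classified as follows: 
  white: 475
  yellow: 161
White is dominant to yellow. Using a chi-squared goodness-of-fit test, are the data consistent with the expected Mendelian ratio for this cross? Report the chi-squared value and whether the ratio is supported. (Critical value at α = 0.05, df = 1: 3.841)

0.034; consistent

For a monohybrid cross between heterozygotes with complete dominance, the expected phenotypic ratio is 3:1.
Under the 3:1 hypothesis (Σ ratio = 4, N = 636):
  white: 636 × 3/4 = 477
  yellow: 636 × 1/4 = 159
χ² = Σ (O − E)² / E
  white: (475 − 477)² / 477 = 0.0084
  yellow: (161 − 159)² / 159 = 0.0252
χ² = 0.0084 + 0.0252 = 0.0336 ≈ 0.034
Degrees of freedom = 2 − 1 = 1; critical value at α = 0.05 is 3.841.
Since 0.034 < 3.841, we fail to reject the null hypothesis — the data are consistent with the 3:1 ratio.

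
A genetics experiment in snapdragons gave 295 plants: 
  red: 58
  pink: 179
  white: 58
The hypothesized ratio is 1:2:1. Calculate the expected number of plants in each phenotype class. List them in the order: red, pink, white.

The 1:2:1 ratio has 4 parts, so with N = 295 the expected counts are:
  red: 295 × 1/4 = 73.75
  pink: 295 × 2/4 = 147.5
  white: 295 × 1/4 = 73.75

73.75, 147.5, 73.75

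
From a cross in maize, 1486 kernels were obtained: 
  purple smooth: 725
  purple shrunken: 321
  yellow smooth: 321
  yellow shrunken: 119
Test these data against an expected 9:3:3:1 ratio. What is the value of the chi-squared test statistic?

34.945

Expected counts for N = 1486 under a 9:3:3:1 ratio (total parts = 16):
  purple smooth: 1486 × 9/16 = 835.875
  purple shrunken: 1486 × 3/16 = 278.625
  yellow smooth: 1486 × 3/16 = 278.625
  yellow shrunken: 1486 × 1/16 = 92.875
χ² = Σ (O − E)² / E
  purple smooth: (725 − 835.875)² / 835.875 = 14.7071
  purple shrunken: (321 − 278.625)² / 278.625 = 6.4447
  yellow smooth: (321 − 278.625)² / 278.625 = 6.4447
  yellow shrunken: (119 − 92.875)² / 92.875 = 7.3488
χ² = 14.7071 + 6.4447 + 6.4447 + 7.3488 = 34.9453 ≈ 34.945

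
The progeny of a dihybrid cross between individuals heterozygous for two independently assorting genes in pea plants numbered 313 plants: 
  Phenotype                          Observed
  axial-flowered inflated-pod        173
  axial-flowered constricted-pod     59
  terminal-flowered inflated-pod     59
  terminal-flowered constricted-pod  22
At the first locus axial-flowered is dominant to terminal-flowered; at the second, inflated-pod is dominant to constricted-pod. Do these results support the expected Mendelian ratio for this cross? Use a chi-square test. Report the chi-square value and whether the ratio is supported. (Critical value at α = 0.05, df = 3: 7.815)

A dihybrid F₂ with independent assortment and complete dominance at both loci gives a 9:3:3:1 phenotypic ratio.
Total ratio parts = 16. Expected numbers out of 313:
  axial-flowered inflated-pod: 313 × 9/16 = 176.0625
  axial-flowered constricted-pod: 313 × 3/16 = 58.6875
  terminal-flowered inflated-pod: 313 × 3/16 = 58.6875
  terminal-flowered constricted-pod: 313 × 1/16 = 19.5625
χ² = Σ (O − E)² / E
  axial-flowered inflated-pod: (173 − 176.0625)² / 176.0625 = 0.0533
  axial-flowered constricted-pod: (59 − 58.6875)² / 58.6875 = 0.0017
  terminal-flowered inflated-pod: (59 − 58.6875)² / 58.6875 = 0.0017
  terminal-flowered constricted-pod: (22 − 19.5625)² / 19.5625 = 0.3037
χ² = 0.0533 + 0.0017 + 0.0017 + 0.3037 = 0.3604 ≈ 0.360
Degrees of freedom = 4 − 1 = 3; critical value at α = 0.05 is 7.815.
Since 0.360 < 7.815, we fail to reject the null hypothesis — the data are consistent with the 9:3:3:1 ratio.

0.360; consistent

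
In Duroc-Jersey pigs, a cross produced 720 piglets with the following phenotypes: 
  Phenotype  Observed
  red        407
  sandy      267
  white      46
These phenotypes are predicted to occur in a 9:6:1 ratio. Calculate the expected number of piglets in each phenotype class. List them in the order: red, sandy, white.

405, 270, 45

Expected counts for N = 720 under a 9:6:1 ratio (total parts = 16):
  red: 720 × 9/16 = 405
  sandy: 720 × 6/16 = 270
  white: 720 × 1/16 = 45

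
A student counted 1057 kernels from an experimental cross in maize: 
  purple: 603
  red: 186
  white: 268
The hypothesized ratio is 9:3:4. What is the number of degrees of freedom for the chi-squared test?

2

A goodness-of-fit test with 3 phenotype classes has df = 3 − 1 = 2.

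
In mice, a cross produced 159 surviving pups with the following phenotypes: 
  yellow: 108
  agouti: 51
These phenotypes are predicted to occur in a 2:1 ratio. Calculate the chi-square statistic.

0.113

Expected counts for N = 159 under a 2:1 ratio (total parts = 3):
  yellow: 159 × 2/3 = 106
  agouti: 159 × 1/3 = 53
χ² = Σ (O − E)² / E
  yellow: (108 − 106)² / 106 = 0.0377
  agouti: (51 − 53)² / 53 = 0.0755
χ² = 0.0377 + 0.0755 = 0.1132 ≈ 0.113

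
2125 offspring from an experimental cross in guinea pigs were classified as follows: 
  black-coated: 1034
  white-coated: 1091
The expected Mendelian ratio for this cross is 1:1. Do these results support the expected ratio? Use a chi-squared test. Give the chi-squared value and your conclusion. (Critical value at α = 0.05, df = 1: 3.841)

The 1:1 ratio has 2 parts, so with N = 2125 the expected counts are:
  black-coated: 2125 × 1/2 = 1062.5
  white-coated: 2125 × 1/2 = 1062.5
χ² = Σ (O − E)² / E
  black-coated: (1034 − 1062.5)² / 1062.5 = 0.7645
  white-coated: (1091 − 1062.5)² / 1062.5 = 0.7645
χ² = 0.7645 + 0.7645 = 1.529
Degrees of freedom = 2 − 1 = 1; critical value at α = 0.05 is 3.841.
Since 1.529 < 3.841, we fail to reject the null hypothesis — the data are consistent with the 1:1 ratio.

1.529; consistent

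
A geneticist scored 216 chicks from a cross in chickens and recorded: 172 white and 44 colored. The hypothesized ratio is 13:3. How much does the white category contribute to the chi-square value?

Total ratio parts = 16. Expected numbers out of 216:
  white: 216 × 13/16 = 175.5
  colored: 216 × 3/16 = 40.5
Contribution of white: (172 − 175.5)² / 175.5 = 0.0698

0.070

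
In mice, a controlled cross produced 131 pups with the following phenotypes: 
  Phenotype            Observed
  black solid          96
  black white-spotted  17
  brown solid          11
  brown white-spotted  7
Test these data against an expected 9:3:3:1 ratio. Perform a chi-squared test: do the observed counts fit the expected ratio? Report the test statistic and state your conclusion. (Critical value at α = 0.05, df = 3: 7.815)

Expected counts for N = 131 under a 9:3:3:1 ratio (total parts = 16):
  black solid: 131 × 9/16 = 73.6875
  black white-spotted: 131 × 3/16 = 24.5625
  brown solid: 131 × 3/16 = 24.5625
  brown white-spotted: 131 × 1/16 = 8.1875
χ² = Σ (O − E)² / E
  black solid: (96 − 73.6875)² / 73.6875 = 6.7562
  black white-spotted: (17 − 24.5625)² / 24.5625 = 2.3284
  brown solid: (11 − 24.5625)² / 24.5625 = 7.4887
  brown white-spotted: (7 − 8.1875)² / 8.1875 = 0.1722
χ² = 6.7562 + 2.3284 + 7.4887 + 0.1722 = 16.7455 ≈ 16.746
Degrees of freedom = 4 − 1 = 3; critical value at α = 0.05 is 7.815.
Since 16.746 > 7.815, we reject the null hypothesis — the data do not fit the 9:3:3:1 ratio.

16.746; not consistent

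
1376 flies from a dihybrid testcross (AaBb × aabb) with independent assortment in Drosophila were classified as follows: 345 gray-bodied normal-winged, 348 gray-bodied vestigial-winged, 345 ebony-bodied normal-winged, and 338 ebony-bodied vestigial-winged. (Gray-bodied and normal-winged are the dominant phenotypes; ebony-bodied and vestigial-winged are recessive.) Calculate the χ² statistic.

A dihybrid testcross with independent assortment gives a 1:1:1:1 ratio.
Under the 1:1:1:1 hypothesis (Σ ratio = 4, N = 1376):
  gray-bodied normal-winged: 1376 × 1/4 = 344
  gray-bodied vestigial-winged: 1376 × 1/4 = 344
  ebony-bodied normal-winged: 1376 × 1/4 = 344
  ebony-bodied vestigial-winged: 1376 × 1/4 = 344
χ² = Σ (O − E)² / E
  gray-bodied normal-winged: (345 − 344)² / 344 = 0.0029
  gray-bodied vestigial-winged: (348 − 344)² / 344 = 0.0465
  ebony-bodied normal-winged: (345 − 344)² / 344 = 0.0029
  ebony-bodied vestigial-winged: (338 − 344)² / 344 = 0.1047
χ² = 0.0029 + 0.0465 + 0.0029 + 0.1047 = 0.157

0.157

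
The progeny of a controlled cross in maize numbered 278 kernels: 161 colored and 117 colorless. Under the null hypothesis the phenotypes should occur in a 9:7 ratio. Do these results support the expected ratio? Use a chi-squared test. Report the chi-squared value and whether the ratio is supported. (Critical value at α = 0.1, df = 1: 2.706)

0.313; consistent

Under the 9:7 hypothesis (Σ ratio = 16, N = 278):
  colored: 278 × 9/16 = 156.375
  colorless: 278 × 7/16 = 121.625
χ² = Σ (O − E)² / E
  colored: (161 − 156.375)² / 156.375 = 0.1368
  colorless: (117 − 121.625)² / 121.625 = 0.1759
χ² = 0.1368 + 0.1759 = 0.3127 ≈ 0.313
Degrees of freedom = 2 − 1 = 1; critical value at α = 0.1 is 2.706.
Since 0.313 < 2.706, we fail to reject the null hypothesis — the data are consistent with the 9:7 ratio.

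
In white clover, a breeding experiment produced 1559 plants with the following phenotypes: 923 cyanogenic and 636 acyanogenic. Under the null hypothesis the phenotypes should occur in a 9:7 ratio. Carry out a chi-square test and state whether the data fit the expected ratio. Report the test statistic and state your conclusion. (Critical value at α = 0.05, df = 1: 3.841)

5.530; not consistent

The 9:7 ratio has 16 parts, so with N = 1559 the expected counts are:
  cyanogenic: 1559 × 9/16 = 876.9375
  acyanogenic: 1559 × 7/16 = 682.0625
χ² = Σ (O − E)² / E
  cyanogenic: (923 − 876.9375)² / 876.9375 = 2.4195
  acyanogenic: (636 − 682.0625)² / 682.0625 = 3.1108
χ² = 2.4195 + 3.1108 = 5.5303 ≈ 5.530
Degrees of freedom = 2 − 1 = 1; critical value at α = 0.05 is 3.841.
Since 5.530 > 3.841, we reject the null hypothesis — the data do not fit the 9:7 ratio.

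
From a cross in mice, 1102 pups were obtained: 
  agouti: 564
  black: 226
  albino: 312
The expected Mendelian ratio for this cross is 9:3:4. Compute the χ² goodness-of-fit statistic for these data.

Expected counts for N = 1102 under a 9:3:4 ratio (total parts = 16):
  agouti: 1102 × 9/16 = 619.875
  black: 1102 × 3/16 = 206.625
  albino: 1102 × 4/16 = 275.5
χ² = Σ (O − E)² / E
  agouti: (564 − 619.875)² / 619.875 = 5.0365
  black: (226 − 206.625)² / 206.625 = 1.8168
  albino: (312 − 275.5)² / 275.5 = 4.8358
χ² = 5.0365 + 1.8168 + 4.8358 = 11.6891 ≈ 11.689

11.689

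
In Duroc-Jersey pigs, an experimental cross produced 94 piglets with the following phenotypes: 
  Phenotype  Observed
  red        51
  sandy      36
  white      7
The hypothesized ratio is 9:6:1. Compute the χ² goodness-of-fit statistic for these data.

0.298

Expected counts for N = 94 under a 9:6:1 ratio (total parts = 16):
  red: 94 × 9/16 = 52.875
  sandy: 94 × 6/16 = 35.25
  white: 94 × 1/16 = 5.875
χ² = Σ (O − E)² / E
  red: (51 − 52.875)² / 52.875 = 0.0665
  sandy: (36 − 35.25)² / 35.25 = 0.0160
  white: (7 − 5.875)² / 5.875 = 0.2154
χ² = 0.0665 + 0.0160 + 0.2154 = 0.2979 ≈ 0.298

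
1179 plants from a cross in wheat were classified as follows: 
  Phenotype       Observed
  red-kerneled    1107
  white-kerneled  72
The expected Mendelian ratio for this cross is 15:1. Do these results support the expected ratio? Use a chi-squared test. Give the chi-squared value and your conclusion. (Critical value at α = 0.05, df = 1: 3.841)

0.041; consistent

Expected counts for N = 1179 under a 15:1 ratio (total parts = 16):
  red-kerneled: 1179 × 15/16 = 1105.3125
  white-kerneled: 1179 × 1/16 = 73.6875
χ² = Σ (O − E)² / E
  red-kerneled: (1107 − 1105.3125)² / 1105.3125 = 0.0026
  white-kerneled: (72 − 73.6875)² / 73.6875 = 0.0386
χ² = 0.0026 + 0.0386 = 0.0412 ≈ 0.041
Degrees of freedom = 2 − 1 = 1; critical value at α = 0.05 is 3.841.
Since 0.041 < 3.841, we fail to reject the null hypothesis — the data are consistent with the 15:1 ratio.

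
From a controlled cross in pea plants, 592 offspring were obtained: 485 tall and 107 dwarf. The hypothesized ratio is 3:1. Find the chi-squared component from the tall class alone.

The 3:1 ratio has 4 parts, so with N = 592 the expected counts are:
  tall: 592 × 3/4 = 444
  dwarf: 592 × 1/4 = 148
Contribution of tall: (485 − 444)² / 444 = 3.7860

3.786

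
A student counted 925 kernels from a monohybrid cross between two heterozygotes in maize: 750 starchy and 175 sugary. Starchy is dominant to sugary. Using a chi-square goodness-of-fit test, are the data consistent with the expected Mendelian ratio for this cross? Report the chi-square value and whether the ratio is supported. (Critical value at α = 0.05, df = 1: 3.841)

18.243; not consistent

For a monohybrid cross between heterozygotes with complete dominance, the expected phenotypic ratio is 3:1.
The 3:1 ratio has 4 parts, so with N = 925 the expected counts are:
  starchy: 925 × 3/4 = 693.75
  sugary: 925 × 1/4 = 231.25
χ² = Σ (O − E)² / E
  starchy: (750 − 693.75)² / 693.75 = 4.5608
  sugary: (175 − 231.25)² / 231.25 = 13.6824
χ² = 4.5608 + 13.6824 = 18.2432 ≈ 18.243
Degrees of freedom = 2 − 1 = 1; critical value at α = 0.05 is 3.841.
Since 18.243 > 3.841, we reject the null hypothesis — the data do not fit the 3:1 ratio.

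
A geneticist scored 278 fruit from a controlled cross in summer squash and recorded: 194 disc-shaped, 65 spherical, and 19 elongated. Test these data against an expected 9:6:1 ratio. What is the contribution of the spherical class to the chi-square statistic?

Total ratio parts = 16. Expected numbers out of 278:
  disc-shaped: 278 × 9/16 = 156.375
  spherical: 278 × 6/16 = 104.25
  elongated: 278 × 1/16 = 17.375
Contribution of spherical: (65 − 104.25)² / 104.25 = 14.7776

14.778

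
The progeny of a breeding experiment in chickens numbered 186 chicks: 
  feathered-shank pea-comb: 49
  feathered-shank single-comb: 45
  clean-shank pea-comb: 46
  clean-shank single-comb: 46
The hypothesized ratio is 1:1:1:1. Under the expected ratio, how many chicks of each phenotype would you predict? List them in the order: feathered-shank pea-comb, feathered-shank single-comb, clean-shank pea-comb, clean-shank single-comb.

Under the 1:1:1:1 hypothesis (Σ ratio = 4, N = 186):
  feathered-shank pea-comb: 186 × 1/4 = 46.5
  feathered-shank single-comb: 186 × 1/4 = 46.5
  clean-shank pea-comb: 186 × 1/4 = 46.5
  clean-shank single-comb: 186 × 1/4 = 46.5

46.5, 46.5, 46.5, 46.5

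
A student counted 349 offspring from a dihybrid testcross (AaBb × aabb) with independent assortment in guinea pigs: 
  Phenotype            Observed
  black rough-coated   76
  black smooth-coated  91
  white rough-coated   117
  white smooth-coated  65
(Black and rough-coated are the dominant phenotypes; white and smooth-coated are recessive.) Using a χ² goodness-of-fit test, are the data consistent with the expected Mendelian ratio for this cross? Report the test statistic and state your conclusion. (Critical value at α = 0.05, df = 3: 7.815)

17.430; not consistent

A dihybrid testcross with independent assortment gives a 1:1:1:1 ratio.
Under the 1:1:1:1 hypothesis (Σ ratio = 4, N = 349):
  black rough-coated: 349 × 1/4 = 87.25
  black smooth-coated: 349 × 1/4 = 87.25
  white rough-coated: 349 × 1/4 = 87.25
  white smooth-coated: 349 × 1/4 = 87.25
χ² = Σ (O − E)² / E
  black rough-coated: (76 − 87.25)² / 87.25 = 1.4506
  black smooth-coated: (91 − 87.25)² / 87.25 = 0.1612
  white rough-coated: (117 − 87.25)² / 87.25 = 10.1440
  white smooth-coated: (65 − 87.25)² / 87.25 = 5.6741
χ² = 1.4506 + 0.1612 + 10.1440 + 5.6741 = 17.4299 ≈ 17.430
Degrees of freedom = 4 − 1 = 3; critical value at α = 0.05 is 7.815.
Since 17.430 > 7.815, we reject the null hypothesis — the data do not fit the 1:1:1:1 ratio.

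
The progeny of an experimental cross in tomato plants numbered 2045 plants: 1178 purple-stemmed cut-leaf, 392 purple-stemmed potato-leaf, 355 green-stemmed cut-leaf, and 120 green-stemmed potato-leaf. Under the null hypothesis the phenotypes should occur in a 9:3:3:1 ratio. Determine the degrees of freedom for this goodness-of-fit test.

A goodness-of-fit test with 4 phenotype classes has df = 4 − 1 = 3.

3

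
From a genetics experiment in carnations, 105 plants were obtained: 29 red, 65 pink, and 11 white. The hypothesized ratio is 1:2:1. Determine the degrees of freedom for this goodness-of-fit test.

A goodness-of-fit test with 3 phenotype classes has df = 3 − 1 = 2.

2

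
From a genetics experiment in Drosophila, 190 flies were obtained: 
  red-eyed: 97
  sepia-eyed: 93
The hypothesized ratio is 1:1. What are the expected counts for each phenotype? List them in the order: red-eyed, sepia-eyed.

95, 95

Under the 1:1 hypothesis (Σ ratio = 2, N = 190):
  red-eyed: 190 × 1/2 = 95
  sepia-eyed: 190 × 1/2 = 95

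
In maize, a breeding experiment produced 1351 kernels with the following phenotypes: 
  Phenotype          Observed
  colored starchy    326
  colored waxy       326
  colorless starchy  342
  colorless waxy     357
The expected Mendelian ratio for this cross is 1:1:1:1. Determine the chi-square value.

Total ratio parts = 4. Expected numbers out of 1351:
  colored starchy: 1351 × 1/4 = 337.75
  colored waxy: 1351 × 1/4 = 337.75
  colorless starchy: 1351 × 1/4 = 337.75
  colorless waxy: 1351 × 1/4 = 337.75
χ² = Σ (O − E)² / E
  colored starchy: (326 − 337.75)² / 337.75 = 0.4088
  colored waxy: (326 − 337.75)² / 337.75 = 0.4088
  colorless starchy: (342 − 337.75)² / 337.75 = 0.0535
  colorless waxy: (357 − 337.75)² / 337.75 = 1.0972
χ² = 0.4088 + 0.4088 + 0.0535 + 1.0972 = 1.9683 ≈ 1.968

1.968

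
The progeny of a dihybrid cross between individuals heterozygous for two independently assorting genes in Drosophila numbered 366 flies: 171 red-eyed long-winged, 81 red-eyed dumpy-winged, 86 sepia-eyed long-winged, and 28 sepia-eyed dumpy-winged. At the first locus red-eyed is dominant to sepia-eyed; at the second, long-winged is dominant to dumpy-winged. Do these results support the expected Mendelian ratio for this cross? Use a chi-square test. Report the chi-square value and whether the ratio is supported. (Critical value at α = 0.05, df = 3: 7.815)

13.687; not consistent

A dihybrid F₂ with independent assortment and complete dominance at both loci gives a 9:3:3:1 phenotypic ratio.
Expected counts for N = 366 under a 9:3:3:1 ratio (total parts = 16):
  red-eyed long-winged: 366 × 9/16 = 205.875
  red-eyed dumpy-winged: 366 × 3/16 = 68.625
  sepia-eyed long-winged: 366 × 3/16 = 68.625
  sepia-eyed dumpy-winged: 366 × 1/16 = 22.875
χ² = Σ (O − E)² / E
  red-eyed long-winged: (171 − 205.875)² / 205.875 = 5.9078
  red-eyed dumpy-winged: (81 − 68.625)² / 68.625 = 2.2316
  sepia-eyed long-winged: (86 − 68.625)² / 68.625 = 4.3991
  sepia-eyed dumpy-winged: (28 − 22.875)² / 22.875 = 1.1482
χ² = 5.9078 + 2.2316 + 4.3991 + 1.1482 = 13.6867 ≈ 13.687
Degrees of freedom = 4 − 1 = 3; critical value at α = 0.05 is 7.815.
Since 13.687 > 7.815, we reject the null hypothesis — the data do not fit the 9:3:3:1 ratio.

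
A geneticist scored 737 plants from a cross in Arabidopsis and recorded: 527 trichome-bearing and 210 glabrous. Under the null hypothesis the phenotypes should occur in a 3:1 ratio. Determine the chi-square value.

Expected counts for N = 737 under a 3:1 ratio (total parts = 4):
  trichome-bearing: 737 × 3/4 = 552.75
  glabrous: 737 × 1/4 = 184.25
χ² = Σ (O − E)² / E
  trichome-bearing: (527 − 552.75)² / 552.75 = 1.1996
  glabrous: (210 − 184.25)² / 184.25 = 3.5987
χ² = 1.1996 + 3.5987 = 4.7983 ≈ 4.798

4.798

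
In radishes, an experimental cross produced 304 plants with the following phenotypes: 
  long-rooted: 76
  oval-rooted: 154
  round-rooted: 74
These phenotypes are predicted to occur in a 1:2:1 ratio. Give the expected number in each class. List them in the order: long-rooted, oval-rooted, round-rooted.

Expected counts for N = 304 under a 1:2:1 ratio (total parts = 4):
  long-rooted: 304 × 1/4 = 76
  oval-rooted: 304 × 2/4 = 152
  round-rooted: 304 × 1/4 = 76

76, 152, 76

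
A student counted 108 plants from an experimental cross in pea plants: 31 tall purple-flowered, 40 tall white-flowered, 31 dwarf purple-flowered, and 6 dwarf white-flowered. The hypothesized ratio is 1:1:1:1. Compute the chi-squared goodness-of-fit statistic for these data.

Expected counts for N = 108 under a 1:1:1:1 ratio (total parts = 4):
  tall purple-flowered: 108 × 1/4 = 27
  tall white-flowered: 108 × 1/4 = 27
  dwarf purple-flowered: 108 × 1/4 = 27
  dwarf white-flowered: 108 × 1/4 = 27
χ² = Σ (O − E)² / E
  tall purple-flowered: (31 − 27)² / 27 = 0.5926
  tall white-flowered: (40 − 27)² / 27 = 6.2593
  dwarf purple-flowered: (31 − 27)² / 27 = 0.5926
  dwarf white-flowered: (6 − 27)² / 27 = 16.3333
χ² = 0.5926 + 6.2593 + 0.5926 + 16.3333 = 23.7778 ≈ 23.778

23.778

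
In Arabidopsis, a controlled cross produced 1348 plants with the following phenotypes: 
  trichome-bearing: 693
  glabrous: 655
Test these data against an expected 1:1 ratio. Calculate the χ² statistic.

1.071

Under the 1:1 hypothesis (Σ ratio = 2, N = 1348):
  trichome-bearing: 1348 × 1/2 = 674
  glabrous: 1348 × 1/2 = 674
χ² = Σ (O − E)² / E
  trichome-bearing: (693 − 674)² / 674 = 0.5356
  glabrous: (655 − 674)² / 674 = 0.5356
χ² = 0.5356 + 0.5356 = 1.0712 ≈ 1.071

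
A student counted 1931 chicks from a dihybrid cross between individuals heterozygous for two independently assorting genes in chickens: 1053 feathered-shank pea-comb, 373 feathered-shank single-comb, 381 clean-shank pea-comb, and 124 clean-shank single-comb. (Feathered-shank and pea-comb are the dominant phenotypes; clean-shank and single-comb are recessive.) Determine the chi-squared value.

2.426

A dihybrid F₂ with independent assortment and complete dominance at both loci gives a 9:3:3:1 phenotypic ratio.
The 9:3:3:1 ratio has 16 parts, so with N = 1931 the expected counts are:
  feathered-shank pea-comb: 1931 × 9/16 = 1086.1875
  feathered-shank single-comb: 1931 × 3/16 = 362.0625
  clean-shank pea-comb: 1931 × 3/16 = 362.0625
  clean-shank single-comb: 1931 × 1/16 = 120.6875
χ² = Σ (O − E)² / E
  feathered-shank pea-comb: (1053 − 1086.1875)² / 1086.1875 = 1.0140
  feathered-shank single-comb: (373 − 362.0625)² / 362.0625 = 0.3304
  clean-shank pea-comb: (381 − 362.0625)² / 362.0625 = 0.9905
  clean-shank single-comb: (124 − 120.6875)² / 120.6875 = 0.0909
χ² = 1.0140 + 0.3304 + 0.9905 + 0.0909 = 2.4258 ≈ 2.426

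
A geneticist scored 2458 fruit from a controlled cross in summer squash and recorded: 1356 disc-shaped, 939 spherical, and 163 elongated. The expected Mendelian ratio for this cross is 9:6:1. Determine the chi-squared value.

Under the 9:6:1 hypothesis (Σ ratio = 16, N = 2458):
  disc-shaped: 2458 × 9/16 = 1382.625
  spherical: 2458 × 6/16 = 921.75
  elongated: 2458 × 1/16 = 153.625
χ² = Σ (O − E)² / E
  disc-shaped: (1356 − 1382.625)² / 1382.625 = 0.5127
  spherical: (939 − 921.75)² / 921.75 = 0.3228
  elongated: (163 − 153.625)² / 153.625 = 0.5721
χ² = 0.5127 + 0.3228 + 0.5721 = 1.4076 ≈ 1.408

1.408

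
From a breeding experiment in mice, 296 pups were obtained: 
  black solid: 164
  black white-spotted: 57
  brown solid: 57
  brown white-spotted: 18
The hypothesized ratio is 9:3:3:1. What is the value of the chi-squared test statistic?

0.132

Total ratio parts = 16. Expected numbers out of 296:
  black solid: 296 × 9/16 = 166.5
  black white-spotted: 296 × 3/16 = 55.5
  brown solid: 296 × 3/16 = 55.5
  brown white-spotted: 296 × 1/16 = 18.5
χ² = Σ (O − E)² / E
  black solid: (164 − 166.5)² / 166.5 = 0.0375
  black white-spotted: (57 − 55.5)² / 55.5 = 0.0405
  brown solid: (57 − 55.5)² / 55.5 = 0.0405
  brown white-spotted: (18 − 18.5)² / 18.5 = 0.0135
χ² = 0.0375 + 0.0405 + 0.0405 + 0.0135 = 0.132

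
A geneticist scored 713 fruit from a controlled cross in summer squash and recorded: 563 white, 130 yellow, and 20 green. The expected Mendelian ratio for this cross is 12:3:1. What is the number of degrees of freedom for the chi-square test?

A goodness-of-fit test with 3 phenotype classes has df = 3 − 1 = 2.

2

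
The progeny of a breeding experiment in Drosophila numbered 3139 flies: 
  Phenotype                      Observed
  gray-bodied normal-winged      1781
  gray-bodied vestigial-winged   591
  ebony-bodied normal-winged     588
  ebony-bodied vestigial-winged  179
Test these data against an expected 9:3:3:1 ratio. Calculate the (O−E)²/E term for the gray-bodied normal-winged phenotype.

Under the 9:3:3:1 hypothesis (Σ ratio = 16, N = 3139):
  gray-bodied normal-winged: 3139 × 9/16 = 1765.6875
  gray-bodied vestigial-winged: 3139 × 3/16 = 588.5625
  ebony-bodied normal-winged: 3139 × 3/16 = 588.5625
  ebony-bodied vestigial-winged: 3139 × 1/16 = 196.1875
Contribution of gray-bodied normal-winged: (1781 − 1765.6875)² / 1765.6875 = 0.1328

0.133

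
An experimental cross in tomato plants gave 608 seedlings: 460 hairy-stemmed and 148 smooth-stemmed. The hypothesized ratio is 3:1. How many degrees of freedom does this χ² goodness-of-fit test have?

1

A goodness-of-fit test with 2 phenotype classes has df = 2 − 1 = 1.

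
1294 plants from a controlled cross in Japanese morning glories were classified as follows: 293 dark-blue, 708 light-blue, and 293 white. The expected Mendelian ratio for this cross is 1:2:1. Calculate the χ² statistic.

Under the 1:2:1 hypothesis (Σ ratio = 4, N = 1294):
  dark-blue: 1294 × 1/4 = 323.5
  light-blue: 1294 × 2/4 = 647
  white: 1294 × 1/4 = 323.5
χ² = Σ (O − E)² / E
  dark-blue: (293 − 323.5)² / 323.5 = 2.8756
  light-blue: (708 − 647)² / 647 = 5.7512
  white: (293 − 323.5)² / 323.5 = 2.8756
χ² = 2.8756 + 5.7512 + 2.8756 = 11.5024 ≈ 11.502

11.502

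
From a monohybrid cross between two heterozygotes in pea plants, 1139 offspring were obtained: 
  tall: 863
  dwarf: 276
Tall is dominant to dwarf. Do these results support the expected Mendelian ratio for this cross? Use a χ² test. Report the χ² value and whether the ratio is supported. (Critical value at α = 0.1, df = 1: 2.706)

For a monohybrid cross between heterozygotes with complete dominance, the expected phenotypic ratio is 3:1.
Expected counts for N = 1139 under a 3:1 ratio (total parts = 4):
  tall: 1139 × 3/4 = 854.25
  dwarf: 1139 × 1/4 = 284.75
χ² = Σ (O − E)² / E
  tall: (863 − 854.25)² / 854.25 = 0.0896
  dwarf: (276 − 284.75)² / 284.75 = 0.2689
χ² = 0.0896 + 0.2689 = 0.3585 ≈ 0.359
Degrees of freedom = 2 − 1 = 1; critical value at α = 0.1 is 2.706.
Since 0.359 < 2.706, we fail to reject the null hypothesis — the data are consistent with the 3:1 ratio.

0.359; consistent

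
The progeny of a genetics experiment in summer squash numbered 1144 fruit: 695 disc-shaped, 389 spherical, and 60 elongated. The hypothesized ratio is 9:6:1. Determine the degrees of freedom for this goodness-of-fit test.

A goodness-of-fit test with 3 phenotype classes has df = 3 − 1 = 2.

2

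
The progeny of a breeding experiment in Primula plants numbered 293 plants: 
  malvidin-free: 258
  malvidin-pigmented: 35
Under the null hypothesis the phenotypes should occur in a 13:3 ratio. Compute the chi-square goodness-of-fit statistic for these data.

8.905

The 13:3 ratio has 16 parts, so with N = 293 the expected counts are:
  malvidin-free: 293 × 13/16 = 238.0625
  malvidin-pigmented: 293 × 3/16 = 54.9375
χ² = Σ (O − E)² / E
  malvidin-free: (258 − 238.0625)² / 238.0625 = 1.6697
  malvidin-pigmented: (35 − 54.9375)² / 54.9375 = 7.2356
χ² = 1.6697 + 7.2356 = 8.9053 ≈ 8.905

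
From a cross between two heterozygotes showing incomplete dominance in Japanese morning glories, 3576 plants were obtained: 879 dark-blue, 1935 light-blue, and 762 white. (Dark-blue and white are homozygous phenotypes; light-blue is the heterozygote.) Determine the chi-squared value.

With incomplete dominance, a heterozygote × heterozygote cross gives a 1:2:1 phenotypic ratio.
Under the 1:2:1 hypothesis (Σ ratio = 4, N = 3576):
  dark-blue: 3576 × 1/4 = 894
  light-blue: 3576 × 2/4 = 1788
  white: 3576 × 1/4 = 894
χ² = Σ (O − E)² / E
  dark-blue: (879 − 894)² / 894 = 0.2517
  light-blue: (1935 − 1788)² / 1788 = 12.0856
  white: (762 − 894)² / 894 = 19.4899
χ² = 0.2517 + 12.0856 + 19.4899 = 31.8272 ≈ 31.827

31.827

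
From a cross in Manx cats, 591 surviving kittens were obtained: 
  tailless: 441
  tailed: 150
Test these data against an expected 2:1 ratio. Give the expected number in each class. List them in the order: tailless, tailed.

394, 197

The 2:1 ratio has 3 parts, so with N = 591 the expected counts are:
  tailless: 591 × 2/3 = 394
  tailed: 591 × 1/3 = 197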